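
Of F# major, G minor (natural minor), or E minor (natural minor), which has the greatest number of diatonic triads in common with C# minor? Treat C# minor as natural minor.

Triads of C# minor (natural minor): C#m (i), D#dim (ii°), E (III), F#m (iv), G#m (v), A (VI), B (VII).
F# major shares 2: G#m, B.
G minor (natural minor) shares 0: none.
E minor (natural minor) shares 0: none.
The most common triads (2) are shared with F# major.

F# major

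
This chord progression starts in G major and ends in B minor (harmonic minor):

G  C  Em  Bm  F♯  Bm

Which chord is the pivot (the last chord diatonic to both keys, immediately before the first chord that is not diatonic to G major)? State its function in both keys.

Bm — iii in G major, i in B minor

Chords diatonic to G major: G, Am, Bm, C, D, Em, F♯dim.
Reading the progression, the first chord not in that set is F♯, so the modulation leaves G major there.
The chord immediately before F♯ is Bm, which is diatonic to both keys: iii in G major and i in B minor.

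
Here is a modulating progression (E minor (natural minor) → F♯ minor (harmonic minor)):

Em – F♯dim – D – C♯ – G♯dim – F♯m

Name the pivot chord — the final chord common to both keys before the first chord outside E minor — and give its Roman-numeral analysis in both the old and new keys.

Chords diatonic to E minor: Em, F♯dim, G, Am, Bm, C, D.
Reading the progression, the first chord not in that set is C♯, so the modulation leaves E minor there.
The chord immediately before C♯ is D, which is diatonic to both keys: VII in E minor and VI in F♯ minor.

D — VII in E minor, VI in F♯ minor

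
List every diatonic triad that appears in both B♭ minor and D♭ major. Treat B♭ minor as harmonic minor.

Triads in B♭ minor (harmonic minor): B♭m (i), Cdim (ii°), D♭aug (III+), E♭m (iv), F (V), G♭ (VI), Adim (vii°).
Triads in D♭ major: D♭ (I), E♭m (ii), Fm (iii), G♭ (IV), A♭ (V), B♭m (vi), Cdim (vii°).
Shared triads with their functions: B♭m (i in B♭ minor, vi in D♭ major); Cdim (ii° in B♭ minor, vii° in D♭ major); E♭m (iv in B♭ minor, ii in D♭ major); G♭ (VI in B♭ minor, IV in D♭ major).

B♭m, Cdim, E♭m, G♭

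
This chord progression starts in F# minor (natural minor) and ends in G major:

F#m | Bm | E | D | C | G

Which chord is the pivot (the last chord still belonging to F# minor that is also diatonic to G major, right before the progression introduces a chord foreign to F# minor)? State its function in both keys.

D — VI in F# minor, V in G major

Chords diatonic to F# minor: F#m, G#dim, A, Bm, C#m, D, E.
Reading the progression, the first chord not in that set is C, so the modulation leaves F# minor there.
The chord immediately before C is D, which is diatonic to both keys: VI in F# minor and V in G major.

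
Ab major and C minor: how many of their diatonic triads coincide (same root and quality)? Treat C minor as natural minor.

Diatonic triads of Ab major: Ab (I), Bbm (ii), Cm (iii), Db (IV), Eb (V), Fm (vi), Gdim (vii°).
Diatonic triads of C minor (natural minor): Cm (i), Ddim (ii°), Eb (III), Fm (iv), Gm (v), Ab (VI), Bb (VII).
Matching root and quality in both lists: Ab, Cm, Eb, Fm.
That gives 4 common triads.

4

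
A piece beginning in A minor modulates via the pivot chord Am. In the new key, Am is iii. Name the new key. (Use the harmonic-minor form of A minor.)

The numeral iii denotes a minor triad on scale degree 3. With A on degree 3, the tonic of the new key is F.
Degree 3 carries a minor triad in major keys, so the destination is F major.
Check: the diatonic triads of F major are F (I), Gm (ii), Am (iii), Bb (IV), C (V), Dm (vi), Edim (vii°) — Am is indeed iii.

F major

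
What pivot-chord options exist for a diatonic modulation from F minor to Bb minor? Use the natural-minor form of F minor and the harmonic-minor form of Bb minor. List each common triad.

Triads in F minor (natural minor): Fm (i), Gdim (ii°), Ab (III), Bbm (iv), Cm (v), Db (VI), Eb (VII).
Triads in Bb minor (harmonic minor): Bbm (i), Cdim (ii°), Dbaug (III+), Ebm (iv), F (V), Gb (VI), Adim (vii°).
Shared triads with their functions: Bbm (iv in F minor, i in Bb minor).

Bbm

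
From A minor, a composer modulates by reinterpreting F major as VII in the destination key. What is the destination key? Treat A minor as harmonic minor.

G minor

The numeral VII denotes a major triad on scale degree 7. With F on degree 7, the tonic of the new key is G.
Degree 7 carries a major triad in natural-minor keys, so the destination is G minor.
Check: the diatonic triads of G minor (natural minor) are Gm (i), Adim (ii°), Bb (III), Cm (iv), Dm (v), Eb (VI), F (VII) — F major is indeed VII.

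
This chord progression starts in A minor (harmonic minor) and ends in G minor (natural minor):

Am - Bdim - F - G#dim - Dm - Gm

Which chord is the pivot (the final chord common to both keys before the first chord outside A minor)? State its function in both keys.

Chords diatonic to A minor: Am, Bdim, Caug, Dm, E, F, G#dim.
Reading the progression, the first chord not in that set is Gm, so the modulation leaves A minor there.
The chord immediately before Gm is Dm, which is diatonic to both keys: iv in A minor and v in G minor.

Dm — iv in A minor, v in G minor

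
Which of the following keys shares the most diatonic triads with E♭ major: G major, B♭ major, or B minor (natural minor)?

Triads of E♭ major: E♭ (I), Fm (ii), Gm (iii), A♭ (IV), B♭ (V), Cm (vi), Ddim (vii°).
G major shares 0: none.
B♭ major shares 4: E♭, Gm, B♭, Cm.
B minor (natural minor) shares 0: none.
The most common triads (4) are shared with B♭ major.

B♭ major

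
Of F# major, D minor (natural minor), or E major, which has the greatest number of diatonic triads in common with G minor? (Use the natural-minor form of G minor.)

D minor

Triads of G minor (natural minor): G minor (i), A diminished (ii°), Bb major (III), C minor (iv), D minor (v), Eb major (VI), F major (VII).
F# major shares 0: none.
D minor (natural minor) shares 4: Gm, Bb, Dm, F.
E major shares 0: none.
The most common triads (4) are shared with D minor.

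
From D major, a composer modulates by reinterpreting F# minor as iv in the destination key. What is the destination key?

The numeral iv denotes a minor triad on scale degree 4. With F# on degree 4, the tonic of the new key is C#.
Degree 4 carries a minor triad in minor keys, so the destination is C# minor.
Check: the diatonic triads of C# minor (natural minor) are C#m (i), D#dim (ii°), E (III), F#m (iv), G#m (v), A (VI), B (VII) — F# minor is indeed iv.

C# minor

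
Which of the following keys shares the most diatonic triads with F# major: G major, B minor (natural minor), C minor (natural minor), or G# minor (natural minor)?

Triads of F# major: F# major (I), G# minor (ii), A# minor (iii), B major (IV), C# major (V), D# minor (vi), E# diminished (vii°).
G major shares 0: none.
B minor (natural minor) shares 0: none.
C minor (natural minor) shares 0: none.
G# minor (natural minor) shares 4: F#, G#m, B, D#m.
The most common triads (4) are shared with G# minor.

G# minor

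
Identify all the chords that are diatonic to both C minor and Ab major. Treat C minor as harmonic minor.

Triads in C minor (harmonic minor): Cm (i), Ddim (ii°), Ebaug (III+), Fm (iv), G (V), Ab (VI), Bdim (vii°).
Triads in Ab major: Ab (I), Bbm (ii), Cm (iii), Db (IV), Eb (V), Fm (vi), Gdim (vii°).
Shared triads with their functions: Cm (i in C minor, iii in Ab major); Fm (iv in C minor, vi in Ab major); Ab (VI in C minor, I in Ab major).

Cm, Fm, Ab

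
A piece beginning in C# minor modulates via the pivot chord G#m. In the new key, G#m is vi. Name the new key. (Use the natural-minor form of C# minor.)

The numeral vi denotes a minor triad on scale degree 6. With G# on degree 6, the tonic of the new key is B.
Degree 6 carries a minor triad in major keys, so the destination is B major.
Check: the diatonic triads of B major are B (I), C#m (ii), D#m (iii), E (IV), F# (V), G#m (vi), A#dim (vii°) — G#m is indeed vi.

B major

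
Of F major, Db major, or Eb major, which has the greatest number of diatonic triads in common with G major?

Triads of G major: G (I), Am (ii), Bm (iii), C (IV), D (V), Em (vi), F#dim (vii°).
F major shares 2: Am, C.
Db major shares 0: none.
Eb major shares 0: none.
The most common triads (2) are shared with F major.

F major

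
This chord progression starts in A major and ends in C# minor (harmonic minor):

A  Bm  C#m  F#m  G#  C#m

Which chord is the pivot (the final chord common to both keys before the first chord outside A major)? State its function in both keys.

Chords diatonic to A major: A, Bm, C#m, D, E, F#m, G#dim.
Reading the progression, the first chord not in that set is G#, so the modulation leaves A major there.
The chord immediately before G# is F#m, which is diatonic to both keys: vi in A major and iv in C# minor.

F#m — vi in A major, iv in C# minor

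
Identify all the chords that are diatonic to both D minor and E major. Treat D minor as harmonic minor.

Triads in D minor (harmonic minor): Dm (i), Edim (ii°), Faug (III+), Gm (iv), A (V), B♭ (VI), C♯dim (vii°).
Triads in E major: E (I), F♯m (ii), G♯m (iii), A (IV), B (V), C♯m (vi), D♯dim (vii°).
Shared triads with their functions: A (V in D minor, IV in E major).

A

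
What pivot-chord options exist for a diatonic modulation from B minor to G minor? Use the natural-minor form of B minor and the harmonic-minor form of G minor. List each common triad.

Triads in B minor (natural minor): Bm (i), C♯dim (ii°), D (III), Em (iv), F♯m (v), G (VI), A (VII).
Triads in G minor (harmonic minor): Gm (i), Adim (ii°), B♭aug (III+), Cm (iv), D (V), E♭ (VI), F♯dim (vii°).
Shared triads with their functions: D (III in B minor, V in G minor).

D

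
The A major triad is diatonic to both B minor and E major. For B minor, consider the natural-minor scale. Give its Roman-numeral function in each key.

The scale of B minor (natural minor) is B C# D E F# G A; A is degree 7, and the triad built there (A-C#-E) is major, so it is VII.
The scale of E major is E F# G# A B C# D#; A is degree 4, and the triad built there (A-C#-E) is major, so it is IV.

VII in B minor; IV in E major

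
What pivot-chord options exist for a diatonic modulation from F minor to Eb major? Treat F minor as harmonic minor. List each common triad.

Fm

Triads in F minor (harmonic minor): F minor (i), G diminished (ii°), Ab augmented (III+), Bb minor (iv), C major (V), Db major (VI), E diminished (vii°).
Triads in Eb major: Eb major (I), F minor (ii), G minor (iii), Ab major (IV), Bb major (V), C minor (vi), D diminished (vii°).
Shared triads with their functions: F minor (i in F minor, ii in Eb major).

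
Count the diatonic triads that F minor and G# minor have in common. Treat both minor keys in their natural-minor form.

0

Diatonic triads of F minor (natural minor): Fm (i), Gdim (ii°), Ab (III), Bbm (iv), Cm (v), Db (VI), Eb (VII).
Diatonic triads of G# minor (natural minor): G#m (i), A#dim (ii°), B (III), C#m (iv), D#m (v), E (VI), F# (VII).
No triad has the same root and quality in both keys.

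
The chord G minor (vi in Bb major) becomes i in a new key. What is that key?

G minor

The numeral i denotes a minor triad on scale degree 1. With G on degree 1, the tonic of the new key is G.
Degree 1 carries a minor triad in minor keys, so the destination is G minor.
Check: the diatonic triads of G minor (natural minor) are Gm (i), Adim (ii°), Bb (III), Cm (iv), Dm (v), Eb (VI), F (VII) — G minor is indeed i.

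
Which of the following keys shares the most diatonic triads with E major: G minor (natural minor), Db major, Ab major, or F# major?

Triads of E major: E (I), F#m (ii), G#m (iii), A (IV), B (V), C#m (vi), D#dim (vii°).
G minor (natural minor) shares 0: none.
Db major shares 0: none.
Ab major shares 0: none.
F# major shares 2: G#m, B.
The most common triads (2) are shared with F# major.

F# major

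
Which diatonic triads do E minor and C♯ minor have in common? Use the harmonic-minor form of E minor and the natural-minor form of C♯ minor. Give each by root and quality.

B, D♯dim

Triads in E minor (harmonic minor): Em (i), F♯dim (ii°), Gaug (III+), Am (iv), B (V), C (VI), D♯dim (vii°).
Triads in C♯ minor (natural minor): C♯m (i), D♯dim (ii°), E (III), F♯m (iv), G♯m (v), A (VI), B (VII).
Shared triads with their functions: B (V in E minor, VII in C♯ minor); D♯dim (vii° in E minor, ii° in C♯ minor).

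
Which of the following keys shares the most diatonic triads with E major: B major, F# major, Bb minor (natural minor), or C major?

Triads of E major: E major (I), F# minor (ii), G# minor (iii), A major (IV), B major (V), C# minor (vi), D# diminished (vii°).
B major shares 4: E, G#m, B, C#m.
F# major shares 2: G#m, B.
Bb minor (natural minor) shares 0: none.
C major shares 0: none.
The most common triads (4) are shared with B major.

B major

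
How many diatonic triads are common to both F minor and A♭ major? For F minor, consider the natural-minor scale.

7

Diatonic triads of F minor (natural minor): F minor (i), G diminished (ii°), A♭ major (III), B♭ minor (iv), C minor (v), D♭ major (VI), E♭ major (VII).
Diatonic triads of A♭ major: A♭ major (I), B♭ minor (ii), C minor (iii), D♭ major (IV), E♭ major (V), F minor (vi), G diminished (vii°).
Matching root and quality in both lists: F minor, G diminished, A♭ major, B♭ minor, C minor, D♭ major, E♭ major.
That gives 7 common triads.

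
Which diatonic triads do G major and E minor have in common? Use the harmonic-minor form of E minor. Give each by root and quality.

Triads in G major: G (I), Am (ii), Bm (iii), C (IV), D (V), Em (vi), F♯dim (vii°).
Triads in E minor (harmonic minor): Em (i), F♯dim (ii°), Gaug (III+), Am (iv), B (V), C (VI), D♯dim (vii°).
Shared triads with their functions: Am (ii in G major, iv in E minor); C (IV in G major, VI in E minor); Em (vi in G major, i in E minor); F♯dim (vii° in G major, ii° in E minor).

Am, C, Em, F♯dim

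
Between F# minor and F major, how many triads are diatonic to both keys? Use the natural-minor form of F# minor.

0

Diatonic triads of F# minor (natural minor): F# minor (i), G# diminished (ii°), A major (III), B minor (iv), C# minor (v), D major (VI), E major (VII).
Diatonic triads of F major: F major (I), G minor (ii), A minor (iii), Bb major (IV), C major (V), D minor (vi), E diminished (vii°).
No triad has the same root and quality in both keys.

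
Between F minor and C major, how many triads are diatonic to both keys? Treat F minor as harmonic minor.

1

Diatonic triads of F minor (harmonic minor): Fm (i), Gdim (ii°), Abaug (III+), Bbm (iv), C (V), Db (VI), Edim (vii°).
Diatonic triads of C major: C (I), Dm (ii), Em (iii), F (IV), G (V), Am (vi), Bdim (vii°).
Matching root and quality in both lists: C.
That gives 1 common triad.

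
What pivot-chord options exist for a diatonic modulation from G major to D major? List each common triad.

Triads in G major: G (I), Am (ii), Bm (iii), C (IV), D (V), Em (vi), F#dim (vii°).
Triads in D major: D (I), Em (ii), F#m (iii), G (IV), A (V), Bm (vi), C#dim (vii°).
Shared triads with their functions: G (I in G major, IV in D major); Bm (iii in G major, vi in D major); D (V in G major, I in D major); Em (vi in G major, ii in D major).

G, Bm, D, Em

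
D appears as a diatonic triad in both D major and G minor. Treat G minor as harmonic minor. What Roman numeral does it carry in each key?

I in D major; V in G minor

The scale of D major is D E F# G A B C#; D is degree 1, and the triad built there (D-F#-A) is major, so it is I.
The scale of G minor (harmonic minor) is G A Bb C D Eb F#; D is degree 5, and the triad built there (D-F#-A) is major, so it is V.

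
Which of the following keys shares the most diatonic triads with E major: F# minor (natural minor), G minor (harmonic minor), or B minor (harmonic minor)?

F# minor

Triads of E major: E (I), F#m (ii), G#m (iii), A (IV), B (V), C#m (vi), D#dim (vii°).
F# minor (natural minor) shares 4: E, F#m, A, C#m.
G minor (harmonic minor) shares 0: none.
B minor (harmonic minor) shares 0: none.
The most common triads (4) are shared with F# minor.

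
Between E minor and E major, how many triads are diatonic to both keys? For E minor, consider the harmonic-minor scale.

2

Diatonic triads of E minor (harmonic minor): Em (i), F#dim (ii°), Gaug (III+), Am (iv), B (V), C (VI), D#dim (vii°).
Diatonic triads of E major: E (I), F#m (ii), G#m (iii), A (IV), B (V), C#m (vi), D#dim (vii°).
Matching root and quality in both lists: B, D#dim.
That gives 2 common triads.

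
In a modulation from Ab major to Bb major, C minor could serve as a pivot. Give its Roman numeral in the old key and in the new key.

iii in Ab major; ii in Bb major

The scale of Ab major is Ab Bb C Db Eb F G; C is degree 3, and the triad built there (C-Eb-G) is minor, so it is iii.
The scale of Bb major is Bb C D Eb F G A; C is degree 2, and the triad built there (C-Eb-G) is minor, so it is ii.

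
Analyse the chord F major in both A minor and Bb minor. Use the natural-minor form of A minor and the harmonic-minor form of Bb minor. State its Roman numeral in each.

VI in A minor; V in Bb minor

The scale of A minor (natural minor) is A B C D E F G; F is degree 6, and the triad built there (F-A-C) is major, so it is VI.
The scale of Bb minor (harmonic minor) is Bb C Db Eb F Gb A; F is degree 5, and the triad built there (F-A-C) is major, so it is V.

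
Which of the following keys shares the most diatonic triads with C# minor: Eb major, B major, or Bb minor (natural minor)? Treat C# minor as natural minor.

B major

Triads of C# minor (natural minor): C# minor (i), D# diminished (ii°), E major (III), F# minor (iv), G# minor (v), A major (VI), B major (VII).
Eb major shares 0: none.
B major shares 4: C#m, E, G#m, B.
Bb minor (natural minor) shares 0: none.
The most common triads (4) are shared with B major.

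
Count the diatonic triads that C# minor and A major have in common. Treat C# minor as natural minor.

4

Diatonic triads of C# minor (natural minor): C# minor (i), D# diminished (ii°), E major (III), F# minor (iv), G# minor (v), A major (VI), B major (VII).
Diatonic triads of A major: A major (I), B minor (ii), C# minor (iii), D major (IV), E major (V), F# minor (vi), G# diminished (vii°).
Matching root and quality in both lists: C# minor, E major, F# minor, A major.
That gives 4 common triads.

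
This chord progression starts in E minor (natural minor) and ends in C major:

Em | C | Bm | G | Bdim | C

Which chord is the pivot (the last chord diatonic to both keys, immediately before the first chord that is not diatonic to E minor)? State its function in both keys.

Chords diatonic to E minor: Em, F♯dim, G, Am, Bm, C, D.
Reading the progression, the first chord not in that set is Bdim, so the modulation leaves E minor there.
The chord immediately before Bdim is G, which is diatonic to both keys: III in E minor and V in C major.

G — III in E minor, V in C major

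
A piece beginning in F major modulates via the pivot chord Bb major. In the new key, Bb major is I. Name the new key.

Bb major

The numeral I denotes a major triad on scale degree 1. With Bb on degree 1, the tonic of the new key is Bb.
Degree 1 carries a major triad in major keys, so the destination is Bb major.
Check: the diatonic triads of Bb major are Bb (I), Cm (ii), Dm (iii), Eb (IV), F (V), Gm (vi), Adim (vii°) — Bb major is indeed I.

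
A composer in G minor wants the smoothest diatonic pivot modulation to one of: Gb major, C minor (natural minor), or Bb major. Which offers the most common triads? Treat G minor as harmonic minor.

Triads of G minor (harmonic minor): G minor (i), A diminished (ii°), Bb augmented (III+), C minor (iv), D major (V), Eb major (VI), F# diminished (vii°).
Gb major shares 0: none.
C minor (natural minor) shares 3: Gm, Cm, Eb.
Bb major shares 4: Gm, Adim, Cm, Eb.
The most common triads (4) are shared with Bb major.

Bb major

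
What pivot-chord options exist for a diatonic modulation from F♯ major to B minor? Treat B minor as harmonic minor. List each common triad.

F♯

Triads in F♯ major: F♯ major (I), G♯ minor (ii), A♯ minor (iii), B major (IV), C♯ major (V), D♯ minor (vi), E♯ diminished (vii°).
Triads in B minor (harmonic minor): B minor (i), C♯ diminished (ii°), D augmented (III+), E minor (iv), F♯ major (V), G major (VI), A♯ diminished (vii°).
Shared triads with their functions: F♯ major (I in F♯ major, V in B minor).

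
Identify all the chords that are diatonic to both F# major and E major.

G#m, B

Triads in F# major: F# major (I), G# minor (ii), A# minor (iii), B major (IV), C# major (V), D# minor (vi), E# diminished (vii°).
Triads in E major: E major (I), F# minor (ii), G# minor (iii), A major (IV), B major (V), C# minor (vi), D# diminished (vii°).
Shared triads with their functions: G# minor (ii in F# major, iii in E major); B major (IV in F# major, V in E major).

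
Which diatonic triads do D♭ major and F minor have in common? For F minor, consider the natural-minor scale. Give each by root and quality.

D♭, Fm, A♭, B♭m

Triads in D♭ major: D♭ major (I), E♭ minor (ii), F minor (iii), G♭ major (IV), A♭ major (V), B♭ minor (vi), C diminished (vii°).
Triads in F minor (natural minor): F minor (i), G diminished (ii°), A♭ major (III), B♭ minor (iv), C minor (v), D♭ major (VI), E♭ major (VII).
Shared triads with their functions: D♭ major (I in D♭ major, VI in F minor); F minor (iii in D♭ major, i in F minor); A♭ major (V in D♭ major, III in F minor); B♭ minor (vi in D♭ major, iv in F minor).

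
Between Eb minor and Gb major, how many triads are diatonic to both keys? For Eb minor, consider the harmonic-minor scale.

4

Diatonic triads of Eb minor (harmonic minor): Ebm (i), Fdim (ii°), Gbaug (III+), Abm (iv), Bb (V), Cb (VI), Ddim (vii°).
Diatonic triads of Gb major: Gb (I), Abm (ii), Bbm (iii), Cb (IV), Db (V), Ebm (vi), Fdim (vii°).
Matching root and quality in both lists: Ebm, Fdim, Abm, Cb.
That gives 4 common triads.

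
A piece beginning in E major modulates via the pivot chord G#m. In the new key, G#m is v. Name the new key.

C# minor

The numeral v denotes a minor triad on scale degree 5. With G# on degree 5, the tonic of the new key is C#.
Degree 5 carries a minor triad in natural-minor keys, so the destination is C# minor.
Check: the diatonic triads of C# minor (natural minor) are C#m (i), D#dim (ii°), E (III), F#m (iv), G#m (v), A (VI), B (VII) — G#m is indeed v.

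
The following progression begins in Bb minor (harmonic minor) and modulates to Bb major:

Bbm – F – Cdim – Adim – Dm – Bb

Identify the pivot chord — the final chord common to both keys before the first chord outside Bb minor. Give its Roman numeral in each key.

Adim — vii° in Bb minor, vii° in Bb major

Chords diatonic to Bb minor: Bbm, Cdim, Dbaug, Ebm, F, Gb, Adim.
Reading the progression, the first chord not in that set is Dm, so the modulation leaves Bb minor there.
The chord immediately before Dm is Adim, which is diatonic to both keys: vii° in Bb minor and vii° in Bb major.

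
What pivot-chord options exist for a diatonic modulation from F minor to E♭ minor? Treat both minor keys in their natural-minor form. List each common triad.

Triads in F minor (natural minor): F minor (i), G diminished (ii°), A♭ major (III), B♭ minor (iv), C minor (v), D♭ major (VI), E♭ major (VII).
Triads in E♭ minor (natural minor): E♭ minor (i), F diminished (ii°), G♭ major (III), A♭ minor (iv), B♭ minor (v), C♭ major (VI), D♭ major (VII).
Shared triads with their functions: B♭ minor (iv in F minor, v in E♭ minor); D♭ major (VI in F minor, VII in E♭ minor).

B♭m, D♭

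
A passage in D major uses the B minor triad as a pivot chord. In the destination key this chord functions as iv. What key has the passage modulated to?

F# minor

The numeral iv denotes a minor triad on scale degree 4. With B on degree 4, the tonic of the new key is F#.
Degree 4 carries a minor triad in minor keys, so the destination is F# minor.
Check: the diatonic triads of F# minor (natural minor) are F#m (i), G#dim (ii°), A (III), Bm (iv), C#m (v), D (VI), E (VII) — B minor is indeed iv.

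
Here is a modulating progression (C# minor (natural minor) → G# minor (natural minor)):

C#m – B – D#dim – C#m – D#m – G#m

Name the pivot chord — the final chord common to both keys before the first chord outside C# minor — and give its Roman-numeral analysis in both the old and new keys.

Chords diatonic to C# minor: C#m, D#dim, E, F#m, G#m, A, B.
Reading the progression, the first chord not in that set is D#m, so the modulation leaves C# minor there.
The chord immediately before D#m is C#m, which is diatonic to both keys: i in C# minor and iv in G# minor.

C#m — i in C# minor, iv in G# minor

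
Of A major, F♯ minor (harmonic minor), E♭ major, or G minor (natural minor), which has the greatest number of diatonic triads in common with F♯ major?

F♯ minor

Triads of F♯ major: F♯ major (I), G♯ minor (ii), A♯ minor (iii), B major (IV), C♯ major (V), D♯ minor (vi), E♯ diminished (vii°).
A major shares 0: none.
F♯ minor (harmonic minor) shares 2: C♯, E♯dim.
E♭ major shares 0: none.
G minor (natural minor) shares 0: none.
The most common triads (2) are shared with F♯ minor.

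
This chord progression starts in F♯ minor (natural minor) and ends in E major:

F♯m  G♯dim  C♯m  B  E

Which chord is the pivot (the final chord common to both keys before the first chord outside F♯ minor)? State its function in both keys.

Chords diatonic to F♯ minor: F♯m, G♯dim, A, Bm, C♯m, D, E.
Reading the progression, the first chord not in that set is B, so the modulation leaves F♯ minor there.
The chord immediately before B is C♯m, which is diatonic to both keys: v in F♯ minor and vi in E major.

C♯m — v in F♯ minor, vi in E major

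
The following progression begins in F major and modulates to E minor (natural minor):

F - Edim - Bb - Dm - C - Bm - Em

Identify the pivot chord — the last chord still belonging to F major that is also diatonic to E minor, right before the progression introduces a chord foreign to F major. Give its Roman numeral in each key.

Chords diatonic to F major: F, Gm, Am, Bb, C, Dm, Edim.
Reading the progression, the first chord not in that set is Bm, so the modulation leaves F major there.
The chord immediately before Bm is C, which is diatonic to both keys: V in F major and VI in E minor.

C — V in F major, VI in E minor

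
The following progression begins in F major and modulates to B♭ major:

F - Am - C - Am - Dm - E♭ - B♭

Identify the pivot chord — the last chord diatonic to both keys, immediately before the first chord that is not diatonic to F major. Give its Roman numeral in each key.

Chords diatonic to F major: F, Gm, Am, B♭, C, Dm, Edim.
Reading the progression, the first chord not in that set is E♭, so the modulation leaves F major there.
The chord immediately before E♭ is Dm, which is diatonic to both keys: vi in F major and iii in B♭ major.

Dm — vi in F major, iii in B♭ major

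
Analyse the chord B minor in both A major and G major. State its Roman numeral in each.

ii in A major; iii in G major

The scale of A major is A B C# D E F# G#; B is degree 2, and the triad built there (B-D-F#) is minor, so it is ii.
The scale of G major is G A B C D E F#; B is degree 3, and the triad built there (B-D-F#) is minor, so it is iii.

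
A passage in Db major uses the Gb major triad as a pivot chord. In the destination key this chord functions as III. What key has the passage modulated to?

Eb minor

The numeral III denotes a major triad on scale degree 3. With Gb on degree 3, the tonic of the new key is Eb.
Degree 3 carries a major triad in natural-minor keys, so the destination is Eb minor.
Check: the diatonic triads of Eb minor (natural minor) are Ebm (i), Fdim (ii°), Gb (III), Abm (iv), Bbm (v), Cb (VI), Db (VII) — Gb major is indeed III.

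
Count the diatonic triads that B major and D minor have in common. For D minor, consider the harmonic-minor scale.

0

Diatonic triads of B major: B (I), C#m (ii), D#m (iii), E (IV), F# (V), G#m (vi), A#dim (vii°).
Diatonic triads of D minor (harmonic minor): Dm (i), Edim (ii°), Faug (III+), Gm (iv), A (V), Bb (VI), C#dim (vii°).
No triad has the same root and quality in both keys.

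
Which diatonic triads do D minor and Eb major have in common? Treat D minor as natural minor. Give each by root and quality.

Gm, Bb

Triads in D minor (natural minor): Dm (i), Edim (ii°), F (III), Gm (iv), Am (v), Bb (VI), C (VII).
Triads in Eb major: Eb (I), Fm (ii), Gm (iii), Ab (IV), Bb (V), Cm (vi), Ddim (vii°).
Shared triads with their functions: Gm (iv in D minor, iii in Eb major); Bb (VI in D minor, V in Eb major).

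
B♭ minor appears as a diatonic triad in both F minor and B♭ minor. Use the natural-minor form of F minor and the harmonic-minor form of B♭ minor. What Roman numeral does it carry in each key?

The scale of F minor (natural minor) is F G A♭ B♭ C D♭ E♭; B♭ is degree 4, and the triad built there (B♭-D♭-F) is minor, so it is iv.
The scale of B♭ minor (harmonic minor) is B♭ C D♭ E♭ F G♭ A; B♭ is degree 1, and the triad built there (B♭-D♭-F) is minor, so it is i.

iv in F minor; i in B♭ minor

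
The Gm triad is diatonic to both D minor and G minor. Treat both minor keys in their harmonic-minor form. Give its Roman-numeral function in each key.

iv in D minor; i in G minor

The scale of D minor (harmonic minor) is D E F G A B♭ C♯; G is degree 4, and the triad built there (G-B♭-D) is minor, so it is iv.
The scale of G minor (harmonic minor) is G A B♭ C D E♭ F♯; G is degree 1, and the triad built there (G-B♭-D) is minor, so it is i.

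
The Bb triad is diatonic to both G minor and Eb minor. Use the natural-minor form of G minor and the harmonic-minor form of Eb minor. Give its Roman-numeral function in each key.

III in G minor; V in Eb minor

The scale of G minor (natural minor) is G A Bb C D Eb F; Bb is degree 3, and the triad built there (Bb-D-F) is major, so it is III.
The scale of Eb minor (harmonic minor) is Eb F Gb Ab Bb Cb D; Bb is degree 5, and the triad built there (Bb-D-F) is major, so it is V.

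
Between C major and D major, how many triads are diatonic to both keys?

2

Diatonic triads of C major: C major (I), D minor (ii), E minor (iii), F major (IV), G major (V), A minor (vi), B diminished (vii°).
Diatonic triads of D major: D major (I), E minor (ii), F# minor (iii), G major (IV), A major (V), B minor (vi), C# diminished (vii°).
Matching root and quality in both lists: E minor, G major.
That gives 2 common triads.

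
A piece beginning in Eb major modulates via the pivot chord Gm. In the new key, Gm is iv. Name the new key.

D minor

The numeral iv denotes a minor triad on scale degree 4. With G on degree 4, the tonic of the new key is D.
Degree 4 carries a minor triad in minor keys, so the destination is D minor.
Check: the diatonic triads of D minor (natural minor) are Dm (i), Edim (ii°), F (III), Gm (iv), Am (v), Bb (VI), C (VII) — Gm is indeed iv.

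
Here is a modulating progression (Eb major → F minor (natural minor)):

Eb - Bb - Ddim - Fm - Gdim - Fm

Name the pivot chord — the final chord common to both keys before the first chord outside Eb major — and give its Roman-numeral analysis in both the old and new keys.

Chords diatonic to Eb major: Eb, Fm, Gm, Ab, Bb, Cm, Ddim.
Reading the progression, the first chord not in that set is Gdim, so the modulation leaves Eb major there.
The chord immediately before Gdim is Fm, which is diatonic to both keys: ii in Eb major and i in F minor.

Fm — ii in Eb major, i in F minor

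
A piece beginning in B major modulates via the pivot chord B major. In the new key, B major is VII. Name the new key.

C♯ minor

The numeral VII denotes a major triad on scale degree 7. With B on degree 7, the tonic of the new key is C♯.
Degree 7 carries a major triad in natural-minor keys, so the destination is C♯ minor.
Check: the diatonic triads of C♯ minor (natural minor) are C♯m (i), D♯dim (ii°), E (III), F♯m (iv), G♯m (v), A (VI), B (VII) — B major is indeed VII.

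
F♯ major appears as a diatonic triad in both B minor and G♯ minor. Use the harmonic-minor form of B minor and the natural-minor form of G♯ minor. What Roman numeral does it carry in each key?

The scale of B minor (harmonic minor) is B C♯ D E F♯ G A♯; F♯ is degree 5, and the triad built there (F♯-A♯-C♯) is major, so it is V.
The scale of G♯ minor (natural minor) is G♯ A♯ B C♯ D♯ E F♯; F♯ is degree 7, and the triad built there (F♯-A♯-C♯) is major, so it is VII.

V in B minor; VII in G♯ minor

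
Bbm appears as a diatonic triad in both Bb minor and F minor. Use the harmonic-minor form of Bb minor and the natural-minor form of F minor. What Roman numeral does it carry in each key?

i in Bb minor; iv in F minor

The scale of Bb minor (harmonic minor) is Bb C Db Eb F Gb A; Bb is degree 1, and the triad built there (Bb-Db-F) is minor, so it is i.
The scale of F minor (natural minor) is F G Ab Bb C Db Eb; Bb is degree 4, and the triad built there (Bb-Db-F) is minor, so it is iv.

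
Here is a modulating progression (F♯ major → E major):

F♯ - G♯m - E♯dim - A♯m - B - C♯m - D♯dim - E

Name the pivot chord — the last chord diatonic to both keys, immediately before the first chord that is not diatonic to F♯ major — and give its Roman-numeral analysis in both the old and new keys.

B — IV in F♯ major, V in E major

Chords diatonic to F♯ major: F♯, G♯m, A♯m, B, C♯, D♯m, E♯dim.
Reading the progression, the first chord not in that set is C♯m, so the modulation leaves F♯ major there.
The chord immediately before C♯m is B, which is diatonic to both keys: IV in F♯ major and V in E major.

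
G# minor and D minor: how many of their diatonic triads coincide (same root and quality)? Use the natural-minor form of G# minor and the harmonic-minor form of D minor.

Diatonic triads of G# minor (natural minor): G#m (i), A#dim (ii°), B (III), C#m (iv), D#m (v), E (VI), F# (VII).
Diatonic triads of D minor (harmonic minor): Dm (i), Edim (ii°), Faug (III+), Gm (iv), A (V), Bb (VI), C#dim (vii°).
No triad has the same root and quality in both keys.

0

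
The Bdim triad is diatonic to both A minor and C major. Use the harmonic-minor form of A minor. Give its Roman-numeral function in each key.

ii° in A minor; vii° in C major

The scale of A minor (harmonic minor) is A B C D E F G#; B is degree 2, and the triad built there (B-D-F) is diminished, so it is ii°.
The scale of C major is C D E F G A B; B is degree 7, and the triad built there (B-D-F) is diminished, so it is vii°.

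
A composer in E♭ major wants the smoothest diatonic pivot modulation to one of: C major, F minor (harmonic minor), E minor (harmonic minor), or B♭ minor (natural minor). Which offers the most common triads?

B♭ minor

Triads of E♭ major: E♭ major (I), F minor (ii), G minor (iii), A♭ major (IV), B♭ major (V), C minor (vi), D diminished (vii°).
C major shares 0: none.
F minor (harmonic minor) shares 1: Fm.
E minor (harmonic minor) shares 0: none.
B♭ minor (natural minor) shares 2: Fm, A♭.
The most common triads (2) are shared with B♭ minor.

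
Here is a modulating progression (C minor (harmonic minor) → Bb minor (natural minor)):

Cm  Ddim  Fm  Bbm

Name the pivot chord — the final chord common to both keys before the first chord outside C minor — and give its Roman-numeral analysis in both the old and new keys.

Fm — iv in C minor, v in Bb minor

Chords diatonic to C minor: Cm, Ddim, Ebaug, Fm, G, Ab, Bdim.
Reading the progression, the first chord not in that set is Bbm, so the modulation leaves C minor there.
The chord immediately before Bbm is Fm, which is diatonic to both keys: iv in C minor and v in Bb minor.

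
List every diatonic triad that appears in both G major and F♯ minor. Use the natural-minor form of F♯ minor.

Triads in G major: G (I), Am (ii), Bm (iii), C (IV), D (V), Em (vi), F♯dim (vii°).
Triads in F♯ minor (natural minor): F♯m (i), G♯dim (ii°), A (III), Bm (iv), C♯m (v), D (VI), E (VII).
Shared triads with their functions: Bm (iii in G major, iv in F♯ minor); D (V in G major, VI in F♯ minor).

Bm, D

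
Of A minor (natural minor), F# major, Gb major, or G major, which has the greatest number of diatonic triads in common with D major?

Triads of D major: D major (I), E minor (ii), F# minor (iii), G major (IV), A major (V), B minor (vi), C# diminished (vii°).
A minor (natural minor) shares 2: Em, G.
F# major shares 0: none.
Gb major shares 0: none.
G major shares 4: D, Em, G, Bm.
The most common triads (4) are shared with G major.

G major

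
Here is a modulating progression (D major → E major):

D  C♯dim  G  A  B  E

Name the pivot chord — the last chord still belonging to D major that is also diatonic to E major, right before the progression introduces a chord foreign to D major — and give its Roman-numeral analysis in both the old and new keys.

Chords diatonic to D major: D, Em, F♯m, G, A, Bm, C♯dim.
Reading the progression, the first chord not in that set is B, so the modulation leaves D major there.
The chord immediately before B is A, which is diatonic to both keys: V in D major and IV in E major.

A — V in D major, IV in E major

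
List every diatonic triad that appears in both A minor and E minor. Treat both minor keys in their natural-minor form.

Am, C, Em, G

Triads in A minor (natural minor): Am (i), Bdim (ii°), C (III), Dm (iv), Em (v), F (VI), G (VII).
Triads in E minor (natural minor): Em (i), F♯dim (ii°), G (III), Am (iv), Bm (v), C (VI), D (VII).
Shared triads with their functions: Am (i in A minor, iv in E minor); C (III in A minor, VI in E minor); Em (v in A minor, i in E minor); G (VII in A minor, III in E minor).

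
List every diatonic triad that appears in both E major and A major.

E, F♯m, A, C♯m

Triads in E major: E major (I), F♯ minor (ii), G♯ minor (iii), A major (IV), B major (V), C♯ minor (vi), D♯ diminished (vii°).
Triads in A major: A major (I), B minor (ii), C♯ minor (iii), D major (IV), E major (V), F♯ minor (vi), G♯ diminished (vii°).
Shared triads with their functions: E major (I in E major, V in A major); F♯ minor (ii in E major, vi in A major); A major (IV in E major, I in A major); C♯ minor (vi in E major, iii in A major).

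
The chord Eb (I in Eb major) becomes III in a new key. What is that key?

The numeral III denotes a major triad on scale degree 3. With Eb on degree 3, the tonic of the new key is C.
Degree 3 carries a major triad in natural-minor keys, so the destination is C minor.
Check: the diatonic triads of C minor (natural minor) are Cm (i), Ddim (ii°), Eb (III), Fm (iv), Gm (v), Ab (VI), Bb (VII) — Eb is indeed III.

C minor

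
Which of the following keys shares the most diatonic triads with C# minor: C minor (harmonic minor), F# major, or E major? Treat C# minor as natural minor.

Triads of C# minor (natural minor): C# minor (i), D# diminished (ii°), E major (III), F# minor (iv), G# minor (v), A major (VI), B major (VII).
C minor (harmonic minor) shares 0: none.
F# major shares 2: G#m, B.
E major shares 7: C#m, D#dim, E, F#m, G#m, A, B.
The most common triads (7) are shared with E major.

E major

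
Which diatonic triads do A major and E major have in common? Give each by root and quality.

Triads in A major: A (I), Bm (ii), C#m (iii), D (IV), E (V), F#m (vi), G#dim (vii°).
Triads in E major: E (I), F#m (ii), G#m (iii), A (IV), B (V), C#m (vi), D#dim (vii°).
Shared triads with their functions: A (I in A major, IV in E major); C#m (iii in A major, vi in E major); E (V in A major, I in E major); F#m (vi in A major, ii in E major).

A, C#m, E, F#m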